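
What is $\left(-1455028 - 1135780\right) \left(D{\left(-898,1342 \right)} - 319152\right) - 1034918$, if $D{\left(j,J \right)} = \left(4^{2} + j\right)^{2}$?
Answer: $-1188591202694$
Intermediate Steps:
$D{\left(j,J \right)} = \left(16 + j\right)^{2}$
$\left(-1455028 - 1135780\right) \left(D{\left(-898,1342 \right)} - 319152\right) - 1034918 = \left(-1455028 - 1135780\right) \left(\left(16 - 898\right)^{2} - 319152\right) - 1034918 = - 2590808 \left(\left(-882\right)^{2} - 319152\right) - 1034918 = - 2590808 \left(777924 - 319152\right) - 1034918 = \left(-2590808\right) 458772 - 1034918 = -1188590167776 - 1034918 = -1188591202694$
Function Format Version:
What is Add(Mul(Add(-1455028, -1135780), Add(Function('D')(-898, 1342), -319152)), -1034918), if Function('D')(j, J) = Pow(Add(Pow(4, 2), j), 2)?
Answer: -1188591202694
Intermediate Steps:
Function('D')(j, J) = Pow(Add(16, j), 2)
Add(Mul(Add(-1455028, -1135780), Add(Function('D')(-898, 1342), -319152)), -1034918) = Add(Mul(Add(-1455028, -1135780), Add(Pow(Add(16, -898), 2), -319152)), -1034918) = Add(Mul(-2590808, Add(Pow(-882, 2), -319152)), -1034918) = Add(Mul(-2590808, Add(777924, -319152)), -1034918) = Add(Mul(-2590808, 458772), -1034918) = Add(-1188590167776, -1034918) = -1188591202694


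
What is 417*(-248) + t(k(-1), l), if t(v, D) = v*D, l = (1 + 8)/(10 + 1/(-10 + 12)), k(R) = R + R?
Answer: -723924/7 ≈ -1.0342e+5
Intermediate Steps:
k(R) = 2*R
l = 6/7 (l = 9/(10 + 1/2) = 9/(10 + ½) = 9/(21/2) = 9*(2/21) = 6/7 ≈ 0.85714)
t(v, D) = D*v
417*(-248) + t(k(-1), l) = 417*(-248) + 6*(2*(-1))/7 = -103416 + (6/7)*(-2) = -103416 - 12/7 = -723924/7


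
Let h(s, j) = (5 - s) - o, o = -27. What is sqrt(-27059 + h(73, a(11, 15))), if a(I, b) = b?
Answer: 10*I*sqrt(271) ≈ 164.62*I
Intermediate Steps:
h(s, j) = 32 - s (h(s, j) = (5 - s) - 1*(-27) = (5 - s) + 27 = 32 - s)
sqrt(-27059 + h(73, a(11, 15))) = sqrt(-27059 + (32 - 1*73)) = sqrt(-27059 + (32 - 73)) = sqrt(-27059 - 41) = sqrt(-27100) = 10*I*sqrt(271)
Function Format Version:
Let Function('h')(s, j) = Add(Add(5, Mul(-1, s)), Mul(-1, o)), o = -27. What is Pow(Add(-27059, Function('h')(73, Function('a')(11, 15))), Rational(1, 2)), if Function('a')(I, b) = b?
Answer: Mul(10, I, Pow(271, Rational(1, 2))) ≈ Mul(164.62, I)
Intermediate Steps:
Function('h')(s, j) = Add(32, Mul(-1, s)) (Function('h')(s, j) = Add(Add(5, Mul(-1, s)), Mul(-1, -27)) = Add(Add(5, Mul(-1, s)), 27) = Add(32, Mul(-1, s)))
Pow(Add(-27059, Function('h')(73, Function('a')(11, 15))), Rational(1, 2)) = Pow(Add(-27059, Add(32, Mul(-1, 73))), Rational(1, 2)) = Pow(Add(-27059, Add(32, -73)), Rational(1, 2)) = Pow(Add(-27059, -41), Rational(1, 2)) = Pow(-27100, Rational(1, 2)) = Mul(10, I, Pow(271, Rational(1, 2)))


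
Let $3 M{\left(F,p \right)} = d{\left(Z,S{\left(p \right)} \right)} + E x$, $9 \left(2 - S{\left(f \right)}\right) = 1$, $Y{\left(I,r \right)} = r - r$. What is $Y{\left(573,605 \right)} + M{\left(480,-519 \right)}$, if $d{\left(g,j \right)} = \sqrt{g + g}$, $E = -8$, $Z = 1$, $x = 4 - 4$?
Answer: $\frac{\sqrt{2}}{3} \approx 0.4714$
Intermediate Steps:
$x = 0$
$Y{\left(I,r \right)} = 0$
$S{\left(f \right)} = \frac{17}{9}$ ($S{\left(f \right)} = 2 - \frac{1}{9} = \frac{17}{9}$)
$d{\left(g,j \right)} = \sqrt{2} \sqrt{g}$ ($d{\left(g,j \right)} = \sqrt{2 g} = \sqrt{2} \sqrt{g}$)
$M{\left(F,p \right)} = \frac{\sqrt{2}}{3}$ ($M{\left(F,p \right)} = \frac{\sqrt{2} \sqrt{1} - 0}{3} = \frac{\sqrt{2} \cdot 1 + 0}{3} = \frac{\sqrt{2} + 0}{3} = \frac{\sqrt{2}}{3}$)
$Y{\left(573,605 \right)} + M{\left(480,-519 \right)} = 0 + \frac{\sqrt{2}}{3} = \frac{\sqrt{2}}{3}$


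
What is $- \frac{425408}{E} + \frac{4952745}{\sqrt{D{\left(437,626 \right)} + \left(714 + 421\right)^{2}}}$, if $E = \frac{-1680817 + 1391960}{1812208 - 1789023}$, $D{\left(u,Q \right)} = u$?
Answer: $\frac{428829760}{12559} + \frac{1650915 \sqrt{1288662}}{429554} \approx 38508.0$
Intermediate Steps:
$E = - \frac{288857}{23185} \approx -12.459$
$- \frac{425408}{E} + \frac{4952745}{\sqrt{D{\left(437,626 \right)} + \left(714 + 421\right)^{2}}} = - \frac{425408}{- \frac{288857}{23185}} + \frac{4952745}{\sqrt{437 + \left(714 + 421\right)^{2}}} = \left(-425408\right) \left(- \frac{23185}{288857}\right) + \frac{4952745}{\sqrt{437 + 1135^{2}}} = \frac{428829760}{12559} + \frac{4952745}{\sqrt{437 + 1288225}} = \frac{428829760}{12559} + \frac{4952745}{\sqrt{1288662}} = \frac{428829760}{12559} + 4952745 \frac{\sqrt{1288662}}{1288662} = \frac{428829760}{12559} + \frac{1650915 \sqrt{1288662}}{429554}$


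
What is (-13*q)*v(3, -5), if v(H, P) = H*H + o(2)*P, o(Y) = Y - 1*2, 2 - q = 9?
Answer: 819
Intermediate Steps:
q = -7 (q = 2 - 1*9 = 2 - 9 = -7)
o(Y) = -2 + Y (o(Y) = Y - 2 = -2 + Y)
v(H, P) = H² (v(H, P) = H*H + (-2 + 2)*P = H² + 0*P = H² + 0 = H²)
(-13*q)*v(3, -5) = -13*(-7)*3² = 91*9 = 819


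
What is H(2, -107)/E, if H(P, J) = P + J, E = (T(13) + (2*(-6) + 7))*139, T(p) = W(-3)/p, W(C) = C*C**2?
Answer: 1365/12788 ≈ 0.10674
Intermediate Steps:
W(C) = C**3
T(p) = -27/p (T(p) = (-3)**3/p = -27/p)
E = -12788/13 (E = (-27/13 + (2*(-6) + 7))*139 = (-27*1/13 + (-12 + 7))*139 = (-27/13 - 5)*139 = -92/13*139 = -12788/13 ≈ -983.69)
H(P, J) = J + P
H(2, -107)/E = (-107 + 2)/(-12788/13) = -105*(-13/12788) = 1365/12788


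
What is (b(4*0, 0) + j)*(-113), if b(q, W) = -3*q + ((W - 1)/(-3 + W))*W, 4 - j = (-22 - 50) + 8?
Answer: -7684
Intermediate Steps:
j = 68 (j = 4 - ((-22 - 50) + 8) = 4 - (-72 + 8) = 4 - 1*(-64) = 4 + 64 = 68)
b(q, W) = -3*q + W*(-1 + W)/(-3 + W) (b(q, W) = -3*q + ((-1 + W)/(-3 + W))*W = -3*q + W*(-1 + W)/(-3 + W))
(b(4*0, 0) + j)*(-113) = ((0**2 - 1*0 + 9*(4*0) - 3*0*4*0)/(-3 + 0) + 68)*(-113) = ((0 + 0 + 9*0 - 3*0*0)/(-3) + 68)*(-113) = (-(0 + 0 + 0 + 0)/3 + 68)*(-113) = (-1/3*0 + 68)*(-113) = (0 + 68)*(-113) = 68*(-113) = -7684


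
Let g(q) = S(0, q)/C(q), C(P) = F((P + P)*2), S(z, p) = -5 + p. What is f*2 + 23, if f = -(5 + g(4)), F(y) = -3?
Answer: 37/3 ≈ 12.333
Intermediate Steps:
C(P) = -3
g(q) = 5/3 - q/3 (g(q) = (-5 + q)/(-3) = (-5 + q)*(-⅓) = 5/3 - q/3)
f = -16/3 (f = -(5 + (5/3 - ⅓*4)) = -(5 + (5/3 - 4/3)) = -(5 + ⅓) = -1*16/3 = -16/3 ≈ -5.3333)
f*2 + 23 = -16/3*2 + 23 = -32/3 + 23 = 37/3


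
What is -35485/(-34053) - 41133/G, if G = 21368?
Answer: -642458569/727644504 ≈ -0.88293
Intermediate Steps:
-35485/(-34053) - 41133/G = -35485/(-34053) - 41133/21368 = -35485*(-1/34053) - 41133*1/21368 = 35485/34053 - 41133/21368 = -642458569/727644504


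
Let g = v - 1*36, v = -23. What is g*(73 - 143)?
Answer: 4130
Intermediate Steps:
g = -59 (g = -23 - 1*36 = -23 - 36 = -59)
g*(73 - 143) = -59*(73 - 143) = -59*(-70) = 4130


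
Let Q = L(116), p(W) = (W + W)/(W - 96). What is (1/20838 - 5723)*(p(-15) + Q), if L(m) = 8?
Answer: -6082049523/128501 ≈ -47331.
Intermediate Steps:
p(W) = 2*W/(-96 + W) (p(W) = (2*W)/(-96 + W) = 2*W/(-96 + W))
Q = 8
(1/20838 - 5723)*(p(-15) + Q) = (1/20838 - 5723)*(2*(-15)/(-96 - 15) + 8) = (1/20838 - 5723)*(2*(-15)/(-111) + 8) = -119255873*(2*(-15)*(-1/111) + 8)/20838 = -119255873*(10/37 + 8)/20838 = -119255873/20838*306/37 = -6082049523/128501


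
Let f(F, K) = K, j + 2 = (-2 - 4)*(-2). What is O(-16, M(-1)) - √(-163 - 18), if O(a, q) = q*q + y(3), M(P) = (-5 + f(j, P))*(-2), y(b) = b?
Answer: 147 - I*√181 ≈ 147.0 - 13.454*I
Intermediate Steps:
j = 10 (j = -2 + (-2 - 4)*(-2) = -2 - 6*(-2) = -2 + 12 = 10)
M(P) = 10 - 2*P (M(P) = (-5 + P)*(-2) = 10 - 2*P)
O(a, q) = 3 + q² (O(a, q) = q*q + 3 = q² + 3 = 3 + q²)
O(-16, M(-1)) - √(-163 - 18) = (3 + (10 - 2*(-1))²) - √(-163 - 18) = (3 + (10 + 2)²) - √(-181) = (3 + 12²) - I*√181 = (3 + 144) - I*√181 = 147 - I*√181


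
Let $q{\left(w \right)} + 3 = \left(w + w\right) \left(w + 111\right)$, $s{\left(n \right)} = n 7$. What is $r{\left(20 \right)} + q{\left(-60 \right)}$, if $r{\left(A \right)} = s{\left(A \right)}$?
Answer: $-5983$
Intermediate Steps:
$s{\left(n \right)} = 7 n$
$q{\left(w \right)} = -3 + 2 w \left(111 + w\right)$ ($q{\left(w \right)} = -3 + \left(w + w\right) \left(w + 111\right) = -3 + 2 w \left(111 + w\right)$)
$r{\left(A \right)} = 7 A$
$r{\left(20 \right)} + q{\left(-60 \right)} = 7 \cdot 20 + \left(-3 + 2 \left(-60\right)^{2} + 222 \left(-60\right)\right) = 140 - 6123 = -5983$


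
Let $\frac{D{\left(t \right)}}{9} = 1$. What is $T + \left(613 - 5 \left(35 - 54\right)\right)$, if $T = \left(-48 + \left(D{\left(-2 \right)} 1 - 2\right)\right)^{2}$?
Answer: $2389$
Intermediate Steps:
$D{\left(t \right)} = 9$ ($D{\left(t \right)} = 9 \cdot 1 = 9$)
$T = 1681$ ($T = \left(-48 + \left(9 \cdot 1 - 2\right)\right)^{2} = \left(-48 + \left(9 - 2\right)\right)^{2} = \left(-48 + 7\right)^{2} = \left(-41\right)^{2} = 1681$)
$T + \left(613 - 5 \left(35 - 54\right)\right) = 1681 + \left(613 - 5 \left(35 - 54\right)\right) = 1681 + \left(613 - -95\right) = 1681 + \left(613 + 95\right) = 1681 + 708 = 2389$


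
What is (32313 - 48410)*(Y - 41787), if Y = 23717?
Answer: 290872790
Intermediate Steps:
(32313 - 48410)*(Y - 41787) = (32313 - 48410)*(23717 - 41787) = -16097*(-18070) = 290872790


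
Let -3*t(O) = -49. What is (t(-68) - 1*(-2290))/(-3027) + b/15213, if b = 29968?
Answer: 55626887/46049751 ≈ 1.2080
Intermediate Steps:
t(O) = 49/3 (t(O) = -⅓*(-49) = 49/3)
(t(-68) - 1*(-2290))/(-3027) + b/15213 = (49/3 - 1*(-2290))/(-3027) + 29968/15213 = (49/3 + 2290)*(-1/3027) + 29968*(1/15213) = (6919/3)*(-1/3027) + 29968/15213 = -6919/9081 + 29968/15213 = 55626887/46049751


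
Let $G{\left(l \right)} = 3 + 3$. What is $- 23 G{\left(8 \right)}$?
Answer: $-138$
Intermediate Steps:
$G{\left(l \right)} = 6$
$- 23 G{\left(8 \right)} = \left(-23\right) 6 = -138$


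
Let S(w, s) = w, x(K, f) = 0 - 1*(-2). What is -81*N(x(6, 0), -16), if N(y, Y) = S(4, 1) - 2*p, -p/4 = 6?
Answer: -4212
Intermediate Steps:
x(K, f) = 2 (x(K, f) = 0 + 2 = 2)
p = -24 (p = -4*6 = -24)
N(y, Y) = 52 (N(y, Y) = 4 - 2*(-24) = 4 + 48 = 52)
-81*N(x(6, 0), -16) = -81*52 = -4212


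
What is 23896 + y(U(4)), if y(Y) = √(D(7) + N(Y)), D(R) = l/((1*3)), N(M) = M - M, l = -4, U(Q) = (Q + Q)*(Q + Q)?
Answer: 23896 + 2*I*√3/3 ≈ 23896.0 + 1.1547*I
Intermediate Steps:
U(Q) = 4*Q² (U(Q) = (2*Q)*(2*Q) = 4*Q²)
N(M) = 0
D(R) = -4/3 (D(R) = -4/(1*3) = -4/3)
y(Y) = 2*I*√3/3 (y(Y) = √(-4/3 + 0) = √(-4/3) = 2*I*√3/3)
23896 + y(U(4)) = 23896 + 2*I*√3/3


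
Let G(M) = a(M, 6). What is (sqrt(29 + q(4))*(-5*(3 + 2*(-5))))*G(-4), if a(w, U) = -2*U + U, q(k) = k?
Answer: -210*sqrt(33) ≈ -1206.4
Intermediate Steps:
a(w, U) = -U
G(M) = -6 (G(M) = -1*6 = -6)
(sqrt(29 + q(4))*(-5*(3 + 2*(-5))))*G(-4) = (sqrt(29 + 4)*(-5*(3 + 2*(-5))))*(-6) = (sqrt(33)*(-5*(3 - 10)))*(-6) = (sqrt(33)*(-5*(-7)))*(-6) = (sqrt(33)*35)*(-6) = (35*sqrt(33))*(-6) = -210*sqrt(33)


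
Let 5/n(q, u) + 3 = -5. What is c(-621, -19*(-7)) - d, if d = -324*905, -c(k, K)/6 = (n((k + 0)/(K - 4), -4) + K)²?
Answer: 6018597/32 ≈ 1.8808e+5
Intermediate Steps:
n(q, u) = -5/8 (n(q, u) = 5/(-3 - 5) = 5/(-8) = 5*(-⅛) = -5/8)
c(k, K) = -6*(-5/8 + K)²
d = -293220
c(-621, -19*(-7)) - d = -3*(-5 + 8*(-19*(-7)))²/32 - 1*(-293220) = -3*(-5 + 8*133)²/32 + 293220 = -3*(-5 + 1064)²/32 + 293220 = -3/32*1059² + 293220 = -3/32*1121481 + 293220 = -3364443/32 + 293220 = 6018597/32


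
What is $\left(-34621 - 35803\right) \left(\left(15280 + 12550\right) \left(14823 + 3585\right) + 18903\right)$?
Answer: $-36079168952232$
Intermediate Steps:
$\left(-34621 - 35803\right) \left(\left(15280 + 12550\right) \left(14823 + 3585\right) + 18903\right) = - 70424 \left(27830 \cdot 18408 + 18903\right) = - 70424 \left(512294640 + 18903\right) = \left(-70424\right) 512313543 = -36079168952232$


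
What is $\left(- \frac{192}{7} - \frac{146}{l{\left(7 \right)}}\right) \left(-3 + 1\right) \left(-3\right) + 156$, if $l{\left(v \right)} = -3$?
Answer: $\frac{1984}{7} \approx 283.43$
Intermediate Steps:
$\left(- \frac{192}{7} - \frac{146}{l{\left(7 \right)}}\right) \left(-3 + 1\right) \left(-3\right) + 156 = \left(- \frac{192}{7} - \frac{146}{-3}\right) \left(-3 + 1\right) \left(-3\right) + 156 = \left(\left(-192\right) \frac{1}{7} - - \frac{146}{3}\right) \left(\left(-2\right) \left(-3\right)\right) + 156 = \left(- \frac{192}{7} + \frac{146}{3}\right) 6 + 156 = \frac{446}{21} \cdot 6 + 156 = \frac{892}{7} + 156 = \frac{1984}{7}$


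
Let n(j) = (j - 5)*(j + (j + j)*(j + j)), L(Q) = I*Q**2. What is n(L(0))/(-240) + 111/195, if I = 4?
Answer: 37/65 ≈ 0.56923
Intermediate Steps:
L(Q) = 4*Q**2
n(j) = (-5 + j)*(j + 4*j**2) (n(j) = (-5 + j)*(j + (2*j)*(2*j)) = (-5 + j)*(j + 4*j**2))
n(L(0))/(-240) + 111/195 = ((4*0**2)*(-5 - 76*0**2 + 4*(4*0**2)**2))/(-240) + 111/195 = ((4*0)*(-5 - 76*0 + 4*(4*0)**2))*(-1/240) + 111*(1/195) = (0*(-5 - 19*0 + 4*0**2))*(-1/240) + 37/65 = (0*(-5 + 0 + 4*0))*(-1/240) + 37/65 = (0*(-5 + 0 + 0))*(-1/240) + 37/65 = (0*(-5))*(-1/240) + 37/65 = 0*(-1/240) + 37/65 = 0 + 37/65 = 37/65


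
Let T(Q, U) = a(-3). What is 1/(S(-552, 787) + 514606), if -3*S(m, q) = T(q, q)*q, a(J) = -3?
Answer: 1/515393 ≈ 1.9403e-6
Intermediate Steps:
T(Q, U) = -3
S(m, q) = q (S(m, q) = -(-1)*q = q)
1/(S(-552, 787) + 514606) = 1/(787 + 514606) = 1/515393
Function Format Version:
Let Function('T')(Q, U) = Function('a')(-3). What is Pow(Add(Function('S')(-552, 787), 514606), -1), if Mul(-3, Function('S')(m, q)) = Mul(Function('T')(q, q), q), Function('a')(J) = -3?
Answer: Rational(1, 515393) ≈ 1.9403e-6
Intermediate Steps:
Function('T')(Q, U) = -3
Function('S')(m, q) = q (Function('S')(m, q) = Mul(Rational(-1, 3), Mul(-3, q)) = q)
Pow(Add(Function('S')(-552, 787), 514606), -1) = Pow(Add(787, 514606), -1) = Pow(515393, -1) = Rational(1, 515393)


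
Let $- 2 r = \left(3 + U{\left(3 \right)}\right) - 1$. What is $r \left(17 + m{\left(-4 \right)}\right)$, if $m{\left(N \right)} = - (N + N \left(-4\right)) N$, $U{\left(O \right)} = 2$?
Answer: $-130$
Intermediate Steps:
$r = -2$ ($r = - \frac{\left(3 + 2\right) - 1}{2} = - \frac{5 - 1}{2} = \left(- \frac{1}{2}\right) 4 = -2$)
$m{\left(N \right)} = 3 N^{2}$ ($m{\left(N \right)} = - (N - 4 N) N = - \left(-3\right) N N = 3 N N = 3 N^{2}$)
$r \left(17 + m{\left(-4 \right)}\right) = - 2 \left(17 + 3 \left(-4\right)^{2}\right) = - 2 \left(17 + 3 \cdot 16\right) = - 2 \left(17 + 48\right) = \left(-2\right) 65 = -130$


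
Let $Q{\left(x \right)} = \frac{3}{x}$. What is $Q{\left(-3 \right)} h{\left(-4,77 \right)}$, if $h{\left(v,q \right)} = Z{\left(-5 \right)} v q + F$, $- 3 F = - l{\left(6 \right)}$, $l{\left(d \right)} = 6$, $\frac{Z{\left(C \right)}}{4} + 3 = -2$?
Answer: $-6162$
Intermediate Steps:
$Z{\left(C \right)} = -20$ ($Z{\left(C \right)} = -12 + 4 \left(-2\right) = -12 - 8 = -20$)
$F = 2$ ($F = - \frac{\left(-1\right) 6}{3} = \left(- \frac{1}{3}\right) \left(-6\right) = 2$)
$h{\left(v,q \right)} = 2 - 20 q v$ ($h{\left(v,q \right)} = - 20 v q + 2 = - 20 q v + 2 = 2 - 20 q v$)
$Q{\left(-3 \right)} h{\left(-4,77 \right)} = \frac{3}{-3} \left(2 - 1540 \left(-4\right)\right) = 3 \left(- \frac{1}{3}\right) \left(2 + 6160\right) = \left(-1\right) 6162 = -6162$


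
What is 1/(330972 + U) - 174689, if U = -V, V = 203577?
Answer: -22254505154/127395 ≈ -1.7469e+5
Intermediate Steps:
U = -203577 (U = -1*203577 = -203577)
1/(330972 + U) - 174689 = 1/(330972 - 203577) - 174689 = 1/127395 - 174689 = -22254505154/127395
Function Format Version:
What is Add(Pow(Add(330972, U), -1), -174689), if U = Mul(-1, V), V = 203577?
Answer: Rational(-22254505154, 127395) ≈ -1.7469e+5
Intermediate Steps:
U = -203577 (U = Mul(-1, 203577) = -203577)
Add(Pow(Add(330972, U), -1), -174689) = Add(Pow(Add(330972, -203577), -1), -174689) = Add(Pow(127395, -1), -174689) = Add(Rational(1, 127395), -174689) = Rational(-22254505154, 127395)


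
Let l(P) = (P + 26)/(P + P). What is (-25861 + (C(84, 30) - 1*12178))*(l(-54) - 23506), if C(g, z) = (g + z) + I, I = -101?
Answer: 24133391030/27 ≈ 8.9383e+8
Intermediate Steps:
l(P) = (26 + P)/(2*P) (l(P) = (26 + P)/((2*P)) = (26 + P)*(1/(2*P)) = (26 + P)/(2*P))
C(g, z) = -101 + g + z (C(g, z) = (g + z) - 101 = -101 + g + z)
(-25861 + (C(84, 30) - 1*12178))*(l(-54) - 23506) = (-25861 + ((-101 + 84 + 30) - 1*12178))*((½)*(26 - 54)/(-54) - 23506) = (-25861 + (13 - 12178))*((½)*(-1/54)*(-28) - 23506) = (-25861 - 12165)*(7/27 - 23506) = -38026*(-634655/27) = 24133391030/27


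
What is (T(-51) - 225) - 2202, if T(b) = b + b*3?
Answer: -2631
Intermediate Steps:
T(b) = 4*b (T(b) = b + 3*b = 4*b)
(T(-51) - 225) - 2202 = (4*(-51) - 225) - 2202 = (-204 - 225) - 2202 = -429 - 2202 = -2631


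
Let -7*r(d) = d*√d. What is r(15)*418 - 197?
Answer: -197 - 6270*√15/7 ≈ -3666.1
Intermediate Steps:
r(d) = -d^(3/2)/7 (r(d) = -d*√d/7 = -d^(3/2)/7)
r(15)*418 - 197 = -15*√15/7*418 - 197 = -6270*√15/7 - 197 = -197 - 6270*√15/7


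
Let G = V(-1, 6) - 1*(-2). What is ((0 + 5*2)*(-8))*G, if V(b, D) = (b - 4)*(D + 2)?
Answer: 3040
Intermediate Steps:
V(b, D) = (-4 + b)*(2 + D)
G = -38 (G = (-8 - 4*6 + 2*(-1) + 6*(-1)) - 1*(-2) = (-8 - 24 - 2 - 6) + 2 = -40 + 2 = -38)
((0 + 5*2)*(-8))*G = ((0 + 5*2)*(-8))*(-38) = ((0 + 10)*(-8))*(-38) = (10*(-8))*(-38) = -80*(-38) = 3040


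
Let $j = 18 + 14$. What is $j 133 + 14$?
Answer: $4270$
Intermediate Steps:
$j = 32$
$j 133 + 14 = 32 \cdot 133 + 14 = 4256 + 14 = 4270$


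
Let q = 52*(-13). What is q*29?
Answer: -19604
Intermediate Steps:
q = -676
q*29 = -676*29 = -19604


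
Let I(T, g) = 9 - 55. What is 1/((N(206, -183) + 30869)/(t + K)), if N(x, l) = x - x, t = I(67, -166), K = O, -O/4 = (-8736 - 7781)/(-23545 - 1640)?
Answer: -1224578/777435765 ≈ -0.0015751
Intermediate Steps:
I(T, g) = -46
O = -66068/25185 (O = -4*(-8736 - 7781)/(-23545 - 1640) = -(-66068)/(-25185) = -(-66068)*(-1)/25185 = -4*16517/25185 = -66068/25185 ≈ -2.6233)
K = -66068/25185 ≈ -2.6233
t = -46
N(x, l) = 0
1/((N(206, -183) + 30869)/(t + K)) = 1/((0 + 30869)/(-46 - 66068/25185)) = 1/(30869/(-1224578/25185)) = 1/(30869*(-25185/1224578)) = 1/(-777435765/1224578) = -1224578/777435765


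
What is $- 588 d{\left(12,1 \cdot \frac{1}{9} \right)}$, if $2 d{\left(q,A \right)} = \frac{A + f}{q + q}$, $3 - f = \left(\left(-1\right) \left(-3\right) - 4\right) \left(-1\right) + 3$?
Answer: $\frac{98}{9} \approx 10.889$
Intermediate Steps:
$f = -1$ ($f = 3 - \left(\left(\left(-1\right) \left(-3\right) - 4\right) \left(-1\right) + 3\right) = 3 - \left(\left(3 - 4\right) \left(-1\right) + 3\right) = 3 - \left(\left(-1\right) \left(-1\right) + 3\right) = 3 - \left(1 + 3\right) = 3 - 4 = -1$)
$d{\left(q,A \right)} = \frac{-1 + A}{4 q}$ ($d{\left(q,A \right)} = \frac{\left(A - 1\right) \frac{1}{q + q}}{2} = \frac{\left(-1 + A\right) \frac{1}{2 q}}{2} = \frac{\frac{1}{2} \frac{1}{q} \left(-1 + A\right)}{2} = \frac{-1 + A}{4 q}$)
$- 588 d{\left(12,1 \cdot \frac{1}{9} \right)} = - 588 \frac{-1 + 1 \cdot \frac{1}{9}}{4 \cdot 12} = - 588 \cdot \frac{1}{4} \cdot \frac{1}{12} \left(-1 + 1 \cdot \frac{1}{9}\right) = - 588 \cdot \frac{1}{4} \cdot \frac{1}{12} \left(-1 + \frac{1}{9}\right) = - 588 \cdot \frac{1}{4} \cdot \frac{1}{12} \left(- \frac{8}{9}\right) = \left(-588\right) \left(- \frac{1}{54}\right) = \frac{98}{9}$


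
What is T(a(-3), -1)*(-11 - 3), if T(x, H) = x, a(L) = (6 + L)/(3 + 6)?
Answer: -14/3 ≈ -4.6667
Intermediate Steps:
a(L) = 2/3 + L/9 (a(L) = (6 + L)/9 = (6 + L)*(1/9) = 2/3 + L/9)
T(a(-3), -1)*(-11 - 3) = (2/3 + (1/9)*(-3))*(-11 - 3) = (2/3 - 1/3)*(-14) = (1/3)*(-14) = -14/3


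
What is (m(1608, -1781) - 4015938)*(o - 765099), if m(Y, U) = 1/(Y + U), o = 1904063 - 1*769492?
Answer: -256693359908800/173 ≈ -1.4838e+12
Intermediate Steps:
o = 1134571 (o = 1904063 - 769492 = 1134571)
m(Y, U) = 1/(U + Y)
(m(1608, -1781) - 4015938)*(o - 765099) = (1/(-1781 + 1608) - 4015938)*(1134571 - 765099) = (1/(-173) - 4015938)*369472 = (-1/173 - 4015938)*369472 = -694757275/173*369472 = -256693359908800/173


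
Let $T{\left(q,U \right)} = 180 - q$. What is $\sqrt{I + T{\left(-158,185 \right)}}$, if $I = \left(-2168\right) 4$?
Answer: $3 i \sqrt{926} \approx 91.291 i$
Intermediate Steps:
$I = -8672$
$\sqrt{I + T{\left(-158,185 \right)}} = \sqrt{-8672 + \left(180 - -158\right)} = \sqrt{-8672 + \left(180 + 158\right)} = \sqrt{-8672 + 338} = \sqrt{-8334} = 3 i \sqrt{926}$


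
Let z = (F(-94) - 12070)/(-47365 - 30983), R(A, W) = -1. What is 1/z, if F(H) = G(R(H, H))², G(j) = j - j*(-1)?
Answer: 13058/2011 ≈ 6.4933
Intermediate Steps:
G(j) = 2*j (G(j) = j - (-1)*j = j + j = 2*j)
F(H) = 4 (F(H) = (2*(-1))² = (-2)² = 4)
z = 2011/13058 (z = (4 - 12070)/(-47365 - 30983) = -12066/(-78348) = -12066*(-1/78348) = 2011/13058 ≈ 0.15401)
1/z = 1/(2011/13058) = 13058/2011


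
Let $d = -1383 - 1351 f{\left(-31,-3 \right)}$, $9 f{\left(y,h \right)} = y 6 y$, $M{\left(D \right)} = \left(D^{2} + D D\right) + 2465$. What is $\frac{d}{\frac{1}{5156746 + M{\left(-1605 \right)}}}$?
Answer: $-8939076194077$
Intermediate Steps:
$M{\left(D \right)} = 2465 + 2 D^{2}$ ($M{\left(D \right)} = \left(D^{2} + D^{2}\right) + 2465 = 2 D^{2} + 2465 = 2465 + 2 D^{2}$)
$f{\left(y,h \right)} = \frac{2 y^{2}}{3}$ ($f{\left(y,h \right)} = \frac{y 6 y}{9} = \frac{6 y y}{9} = \frac{6 y^{2}}{9} = \frac{2 y^{2}}{3}$)
$d = - \frac{2600771}{3}$ ($d = -1383 - 1351 \frac{2 \left(-31\right)^{2}}{3} = -1383 - 1351 \cdot \frac{2}{3} \cdot 961 = -1383 - \frac{2596622}{3} = - \frac{2600771}{3} \approx -8.6692 \cdot 10^{5}$)
$\frac{d}{\frac{1}{5156746 + M{\left(-1605 \right)}}} = - \frac{2600771}{3 \frac{1}{5156746 + \left(2465 + 2 \left(-1605\right)^{2}\right)}} = - \frac{2600771}{3 \frac{1}{5156746 + \left(2465 + 2 \cdot 2576025\right)}} = - \frac{2600771}{3 \frac{1}{5156746 + \left(2465 + 5152050\right)}} = - \frac{2600771}{3 \frac{1}{5156746 + 5154515}} = - \frac{2600771}{3 \cdot \frac{1}{10311261}} = - \frac{2600771 \frac{1}{\frac{1}{10311261}}}{3} = \left(- \frac{2600771}{3}\right) 10311261 = -8939076194077$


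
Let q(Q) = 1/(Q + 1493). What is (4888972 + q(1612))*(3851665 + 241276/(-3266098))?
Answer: 3536414033037492786621/187800635 ≈ 1.8831e+13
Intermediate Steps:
q(Q) = 1/(1493 + Q)
(4888972 + q(1612))*(3851665 + 241276/(-3266098)) = (4888972 + 1/(1493 + 1612))*(3851665 + 241276/(-3266098)) = (4888972 + 1/3105)*(3851665 + 241276*(-1/3266098)) = (4888972 + 1/3105)*(3851665 - 120638/1633049) = (15180258061/3105)*(6289957555947/1633049) = 3536414033037492786621/187800635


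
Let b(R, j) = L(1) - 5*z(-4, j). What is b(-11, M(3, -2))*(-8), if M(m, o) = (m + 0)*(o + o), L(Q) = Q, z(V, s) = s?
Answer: -488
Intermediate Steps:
M(m, o) = 2*m*o (M(m, o) = m*(2*o) = 2*m*o)
b(R, j) = 1 - 5*j
b(-11, M(3, -2))*(-8) = (1 - 10*3*(-2))*(-8) = (1 - 5*(-12))*(-8) = (1 + 60)*(-8) = 61*(-8) = -488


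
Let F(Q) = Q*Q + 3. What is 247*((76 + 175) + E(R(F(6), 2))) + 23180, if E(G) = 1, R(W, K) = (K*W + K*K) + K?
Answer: 85424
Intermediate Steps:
F(Q) = 3 + Q² (F(Q) = Q² + 3 = 3 + Q²)
R(W, K) = K + K² + K*W (R(W, K) = (K*W + K²) + K = (K² + K*W) + K = K + K² + K*W)
247*((76 + 175) + E(R(F(6), 2))) + 23180 = 247*((76 + 175) + 1) + 23180 = 247*(251 + 1) + 23180 = 247*252 + 23180 = 62244 + 23180 = 85424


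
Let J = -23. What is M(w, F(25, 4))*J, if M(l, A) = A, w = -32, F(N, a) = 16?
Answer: -368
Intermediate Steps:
M(w, F(25, 4))*J = 16*(-23) = -368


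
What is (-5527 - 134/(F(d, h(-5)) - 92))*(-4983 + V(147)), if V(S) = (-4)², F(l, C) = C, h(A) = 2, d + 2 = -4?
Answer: 1235034616/45 ≈ 2.7445e+7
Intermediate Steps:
d = -6 (d = -2 - 4 = -6)
V(S) = 16
(-5527 - 134/(F(d, h(-5)) - 92))*(-4983 + V(147)) = (-5527 - 134/(2 - 92))*(-4983 + 16) = (-5527 - 134/(-90))*(-4967) = (-5527 - 134*(-1/90))*(-4967) = (-5527 + 67/45)*(-4967) = -248648/45*(-4967) = 1235034616/45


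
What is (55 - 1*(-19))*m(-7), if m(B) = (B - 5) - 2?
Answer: -1036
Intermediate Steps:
m(B) = -7 + B (m(B) = (-5 + B) - 2 = -7 + B)
(55 - 1*(-19))*m(-7) = (55 - 1*(-19))*(-7 - 7) = (55 + 19)*(-14) = 74*(-14) = -1036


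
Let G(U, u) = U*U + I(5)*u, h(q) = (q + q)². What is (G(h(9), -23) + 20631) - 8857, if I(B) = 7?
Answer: 116589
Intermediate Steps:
h(q) = 4*q² (h(q) = (2*q)² = 4*q²)
G(U, u) = U² + 7*u (G(U, u) = U*U + 7*u = U² + 7*u)
(G(h(9), -23) + 20631) - 8857 = (((4*9²)² + 7*(-23)) + 20631) - 8857 = (((4*81)² - 161) + 20631) - 8857 = ((324² - 161) + 20631) - 8857 = ((104976 - 161) + 20631) - 8857 = (104815 + 20631) - 8857 = 125446 - 8857 = 116589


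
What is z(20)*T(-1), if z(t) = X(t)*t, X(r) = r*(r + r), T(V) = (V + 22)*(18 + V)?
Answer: 5712000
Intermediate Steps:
T(V) = (18 + V)*(22 + V) (T(V) = (22 + V)*(18 + V) = (18 + V)*(22 + V))
X(r) = 2*r² (X(r) = r*(2*r) = 2*r²)
z(t) = 2*t³ (z(t) = (2*t²)*t = 2*t³)
z(20)*T(-1) = (2*20³)*(396 + (-1)² + 40*(-1)) = (2*8000)*(396 + 1 - 40) = 16000*357 = 5712000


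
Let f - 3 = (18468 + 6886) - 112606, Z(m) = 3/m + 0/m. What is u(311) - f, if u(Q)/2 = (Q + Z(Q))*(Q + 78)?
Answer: 102385711/311 ≈ 3.2921e+5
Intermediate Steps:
Z(m) = 3/m (Z(m) = 3/m + 0 = 3/m)
f = -87249 (f = 3 + ((18468 + 6886) - 112606) = 3 + (25354 - 112606) = 3 - 87252 = -87249)
u(Q) = 2*(78 + Q)*(Q + 3/Q) (u(Q) = 2*((Q + 3/Q)*(Q + 78)) = 2*((Q + 3/Q)*(78 + Q)) = 2*((78 + Q)*(Q + 3/Q)) = 2*(78 + Q)*(Q + 3/Q))
u(311) - f = (6 + 2*311² + 156*311 + 468/311) - 1*(-87249) = (6 + 2*96721 + 48516 + 468*(1/311)) + 87249 = (6 + 193442 + 48516 + 468/311) + 87249 = 75251272/311 + 87249 = 102385711/311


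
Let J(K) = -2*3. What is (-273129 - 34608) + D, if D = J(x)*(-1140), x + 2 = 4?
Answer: -300897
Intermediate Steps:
x = 2 (x = -2 + 4 = 2)
J(K) = -6
D = 6840 (D = -6*(-1140) = 6840)
(-273129 - 34608) + D = (-273129 - 34608) + 6840 = -307737 + 6840 = -300897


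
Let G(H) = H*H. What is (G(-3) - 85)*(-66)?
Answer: 5016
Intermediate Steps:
G(H) = H²
(G(-3) - 85)*(-66) = ((-3)² - 85)*(-66) = (9 - 85)*(-66) = -76*(-66) = 5016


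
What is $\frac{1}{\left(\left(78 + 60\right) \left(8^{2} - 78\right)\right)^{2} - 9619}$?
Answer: $\frac{1}{3723005} \approx 2.686 \cdot 10^{-7}$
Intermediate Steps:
$\frac{1}{\left(\left(78 + 60\right) \left(8^{2} - 78\right)\right)^{2} - 9619} = \frac{1}{\left(138 \left(64 - 78\right)\right)^{2} - 9619} = \frac{1}{\left(138 \left(-14\right)\right)^{2} - 9619} = \frac{1}{\left(-1932\right)^{2} - 9619} = \frac{1}{3732624 - 9619} = \frac{1}{3723005}$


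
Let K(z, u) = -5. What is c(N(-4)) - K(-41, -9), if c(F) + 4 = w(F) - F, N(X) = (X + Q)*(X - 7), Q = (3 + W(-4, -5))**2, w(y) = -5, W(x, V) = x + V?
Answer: 348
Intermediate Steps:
W(x, V) = V + x
Q = 36 (Q = (3 + (-5 - 4))**2 = (3 - 9)**2 = (-6)**2 = 36)
N(X) = (-7 + X)*(36 + X) (N(X) = (X + 36)*(X - 7) = (36 + X)*(-7 + X) = (-7 + X)*(36 + X))
c(F) = -9 - F (c(F) = -4 + (-5 - F) = -9 - F)
c(N(-4)) - K(-41, -9) = (-9 - (-252 + (-4)**2 + 29*(-4))) - 1*(-5) = (-9 - (-252 + 16 - 116)) + 5 = (-9 - 1*(-352)) + 5 = (-9 + 352) + 5 = 343 + 5 = 348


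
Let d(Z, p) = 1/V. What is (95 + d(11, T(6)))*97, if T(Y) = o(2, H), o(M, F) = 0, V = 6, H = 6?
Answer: 55387/6 ≈ 9231.2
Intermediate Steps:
T(Y) = 0
d(Z, p) = 1/6
(95 + d(11, T(6)))*97 = (95 + 1/6)*97 = (571/6)*97 = 55387/6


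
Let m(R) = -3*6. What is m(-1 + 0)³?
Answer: -5832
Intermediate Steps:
m(R) = -18
m(-1 + 0)³ = (-18)³ = -5832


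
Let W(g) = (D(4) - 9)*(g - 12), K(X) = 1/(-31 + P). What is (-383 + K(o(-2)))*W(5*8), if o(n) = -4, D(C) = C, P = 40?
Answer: 482440/9 ≈ 53604.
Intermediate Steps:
K(X) = 1/9 (K(X) = 1/(-31 + 40) = 1/9)
W(g) = 60 - 5*g (W(g) = (4 - 9)*(g - 12) = -5*(-12 + g) = 60 - 5*g)
(-383 + K(o(-2)))*W(5*8) = (-383 + 1/9)*(60 - 25*8) = -3446*(60 - 5*40)/9 = -3446*(60 - 200)/9 = -3446/9*(-140) = 482440/9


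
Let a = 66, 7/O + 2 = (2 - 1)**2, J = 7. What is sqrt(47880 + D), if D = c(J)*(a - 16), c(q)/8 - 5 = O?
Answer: 2*sqrt(11770) ≈ 216.98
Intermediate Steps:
O = -7 (O = 7/(-2 + (2 - 1)**2) = 7/(-2 + 1**2) = 7/(-2 + 1) = 7/(-1) = 7*(-1) = -7)
c(q) = -16 (c(q) = 40 + 8*(-7) = 40 - 56 = -16)
D = -800 (D = -16*(66 - 16) = -16*50 = -800)
sqrt(47880 + D) = sqrt(47880 - 800) = sqrt(47080) = 2*sqrt(11770)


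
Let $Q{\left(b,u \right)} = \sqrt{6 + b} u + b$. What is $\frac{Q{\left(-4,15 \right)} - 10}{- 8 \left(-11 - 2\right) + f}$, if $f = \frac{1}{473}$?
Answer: $- \frac{6622}{49193} + \frac{7095 \sqrt{2}}{49193} \approx 0.069356$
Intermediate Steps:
$f = \frac{1}{473} \approx 0.0021142$
$Q{\left(b,u \right)} = b + u \sqrt{6 + b}$ ($Q{\left(b,u \right)} = u \sqrt{6 + b} + b = b + u \sqrt{6 + b}$)
$\frac{Q{\left(-4,15 \right)} - 10}{- 8 \left(-11 - 2\right) + f} = \frac{\left(-4 + 15 \sqrt{6 - 4}\right) - 10}{- 8 \left(-11 - 2\right) + \frac{1}{473}} = \frac{\left(-4 + 15 \sqrt{2}\right) - 10}{\left(-8\right) \left(-13\right) + \frac{1}{473}} = \frac{-14 + 15 \sqrt{2}}{104 + \frac{1}{473}} = \frac{-14 + 15 \sqrt{2}}{\frac{49193}{473}} = \left(-14 + 15 \sqrt{2}\right) \frac{473}{49193} = - \frac{6622}{49193} + \frac{7095 \sqrt{2}}{49193}$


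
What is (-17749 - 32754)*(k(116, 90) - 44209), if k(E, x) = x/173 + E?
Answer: 385236833497/173 ≈ 2.2268e+9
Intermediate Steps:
k(E, x) = E + x/173 (k(E, x) = x/173 + E = E + x/173)
(-17749 - 32754)*(k(116, 90) - 44209) = (-17749 - 32754)*((116 + (1/173)*90) - 44209) = -50503*((116 + 90/173) - 44209) = -50503*(20158/173 - 44209) = -50503*(-7627999/173) = 385236833497/173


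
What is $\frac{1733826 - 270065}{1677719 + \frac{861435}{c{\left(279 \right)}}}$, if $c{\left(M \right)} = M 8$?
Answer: $\frac{27924056}{32013079} \approx 0.87227$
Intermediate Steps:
$c{\left(M \right)} = 8 M$
$\frac{1733826 - 270065}{1677719 + \frac{861435}{c{\left(279 \right)}}} = \frac{1733826 - 270065}{1677719 + \frac{861435}{8 \cdot 279}} = \frac{1463761}{1677719 + \frac{861435}{2232}} = \frac{1463761}{1677719 + 861435 \cdot \frac{1}{2232}} = \frac{1463761}{1677719 + \frac{95715}{248}} = \frac{1463761}{\frac{416170027}{248}} = 1463761 \cdot \frac{248}{416170027} = \frac{27924056}{32013079}$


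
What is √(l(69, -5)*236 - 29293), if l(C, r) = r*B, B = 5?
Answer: I*√35193 ≈ 187.6*I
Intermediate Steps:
l(C, r) = 5*r (l(C, r) = r*5 = 5*r)
√(l(69, -5)*236 - 29293) = √((5*(-5))*236 - 29293) = √(-25*236 - 29293) = √(-5900 - 29293) = √(-35193) = I*√35193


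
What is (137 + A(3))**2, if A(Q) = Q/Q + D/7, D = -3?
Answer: 927369/49 ≈ 18926.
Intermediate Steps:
A(Q) = 4/7 (A(Q) = Q/Q - 3/7 = 1 - 3*1/7 = 1 - 3/7 = 4/7)
(137 + A(3))**2 = (137 + 4/7)**2 = (963/7)**2 = 927369/49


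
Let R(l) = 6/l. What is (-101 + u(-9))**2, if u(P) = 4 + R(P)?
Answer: 85849/9 ≈ 9538.8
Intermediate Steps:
u(P) = 4 + 6/P
(-101 + u(-9))**2 = (-101 + (4 + 6/(-9)))**2 = (-101 + (4 + 6*(-1/9)))**2 = (-101 + (4 - 2/3))**2 = (-101 + 10/3)**2 = (-293/3)**2 = 85849/9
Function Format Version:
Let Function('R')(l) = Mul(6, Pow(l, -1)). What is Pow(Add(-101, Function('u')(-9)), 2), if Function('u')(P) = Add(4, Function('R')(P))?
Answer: Rational(85849, 9) ≈ 9538.8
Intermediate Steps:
Function('u')(P) = Add(4, Mul(6, Pow(P, -1)))
Pow(Add(-101, Function('u')(-9)), 2) = Pow(Add(-101, Add(4, Mul(6, Pow(-9, -1)))), 2) = Pow(Add(-101, Add(4, Mul(6, Rational(-1, 9)))), 2) = Pow(Add(-101, Add(4, Rational(-2, 3))), 2) = Pow(Add(-101, Rational(10, 3)), 2) = Pow(Rational(-293, 3), 2) = Rational(85849, 9)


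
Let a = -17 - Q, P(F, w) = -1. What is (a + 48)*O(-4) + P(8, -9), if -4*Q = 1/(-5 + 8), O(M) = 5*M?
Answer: -1868/3 ≈ -622.67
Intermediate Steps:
Q = -1/12 (Q = -1/(4*(-5 + 8)) = -¼/3 = -¼*⅓ = -1/12 ≈ -0.083333)
a = -203/12 (a = -17 - 1*(-1/12) = -17 + 1/12 = -203/12 ≈ -16.917)
(a + 48)*O(-4) + P(8, -9) = (-203/12 + 48)*(5*(-4)) - 1 = (373/12)*(-20) - 1 = -1865/3 - 1 = -1868/3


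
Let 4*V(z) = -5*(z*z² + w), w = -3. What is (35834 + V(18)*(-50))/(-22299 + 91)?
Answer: -800293/44416 ≈ -18.018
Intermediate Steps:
V(z) = 15/4 - 5*z³/4 (V(z) = (-5*(z*z² - 3))/4 = (-5*(z³ - 3))/4 = (-5*(-3 + z³))/4 = (15 - 5*z³)/4 = 15/4 - 5*z³/4)
(35834 + V(18)*(-50))/(-22299 + 91) = (35834 + (15/4 - 5/4*18³)*(-50))/(-22299 + 91) = (35834 + (15/4 - 5/4*5832)*(-50))/(-22208) = (35834 + (15/4 - 7290)*(-50))*(-1/22208) = (35834 - 29145/4*(-50))*(-1/22208) = (35834 + 728625/2)*(-1/22208) = (800293/2)*(-1/22208) = -800293/44416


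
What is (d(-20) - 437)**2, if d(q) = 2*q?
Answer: 227529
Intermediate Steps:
(d(-20) - 437)**2 = (2*(-20) - 437)**2 = (-40 - 437)**2 = (-477)**2 = 227529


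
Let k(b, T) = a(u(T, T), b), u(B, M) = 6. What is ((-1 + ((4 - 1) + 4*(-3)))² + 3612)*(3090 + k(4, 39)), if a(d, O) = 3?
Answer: 11481216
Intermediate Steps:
k(b, T) = 3
((-1 + ((4 - 1) + 4*(-3)))² + 3612)*(3090 + k(4, 39)) = ((-1 + ((4 - 1) + 4*(-3)))² + 3612)*(3090 + 3) = ((-1 + (3 - 12))² + 3612)*3093 = ((-1 - 9)² + 3612)*3093 = ((-10)² + 3612)*3093 = (100 + 3612)*3093 = 3712*3093 = 11481216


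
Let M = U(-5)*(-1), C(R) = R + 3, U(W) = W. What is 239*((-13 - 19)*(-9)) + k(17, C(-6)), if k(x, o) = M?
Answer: 68837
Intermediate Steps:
C(R) = 3 + R
M = 5 (M = -5*(-1) = 5)
k(x, o) = 5
239*((-13 - 19)*(-9)) + k(17, C(-6)) = 239*((-13 - 19)*(-9)) + 5 = 239*(-32*(-9)) + 5 = 239*288 + 5 = 68832 + 5 = 68837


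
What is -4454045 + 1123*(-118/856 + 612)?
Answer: -1612243389/428 ≈ -3.7669e+6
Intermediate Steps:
-4454045 + 1123*(-118/856 + 612) = -4454045 + 1123*(-118*1/856 + 612) = -4454045 + 1123*(-59/428 + 612) = -4454045 + 1123*(261877/428) = -4454045 + 294087871/428 = -1612243389/428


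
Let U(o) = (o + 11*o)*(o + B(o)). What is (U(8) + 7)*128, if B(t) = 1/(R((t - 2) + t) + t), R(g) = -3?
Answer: 508288/5 ≈ 1.0166e+5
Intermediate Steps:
B(t) = 1/(-3 + t)
U(o) = 12*o*(o + 1/(-3 + o)) (U(o) = (o + 11*o)*(o + 1/(-3 + o)) = (12*o)*(o + 1/(-3 + o)) = 12*o*(o + 1/(-3 + o)))
(U(8) + 7)*128 = (12*8*(1 + 8*(-3 + 8))/(-3 + 8) + 7)*128 = (12*8*(1 + 8*5)/5 + 7)*128 = (12*8*(1/5)*(1 + 40) + 7)*128 = (12*8*(1/5)*41 + 7)*128 = (3936/5 + 7)*128 = (3971/5)*128 = 508288/5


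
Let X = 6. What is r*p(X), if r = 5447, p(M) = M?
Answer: 32682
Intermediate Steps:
r*p(X) = 5447*6 = 32682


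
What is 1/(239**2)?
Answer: 1/57121 ≈ 1.7507e-5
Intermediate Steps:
1/(239**2) = 1/57121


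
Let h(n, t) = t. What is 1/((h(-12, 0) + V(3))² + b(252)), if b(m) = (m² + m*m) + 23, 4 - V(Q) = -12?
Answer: 1/127287 ≈ 7.8563e-6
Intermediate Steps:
V(Q) = 16 (V(Q) = 4 - 1*(-12) = 4 + 12 = 16)
b(m) = 23 + 2*m² (b(m) = (m² + m²) + 23 = 2*m² + 23 = 23 + 2*m²)
1/((h(-12, 0) + V(3))² + b(252)) = 1/((0 + 16)² + (23 + 2*252²)) = 1/(16² + (23 + 2*63504)) = 1/(256 + (23 + 127008)) = 1/(256 + 127031) = 1/127287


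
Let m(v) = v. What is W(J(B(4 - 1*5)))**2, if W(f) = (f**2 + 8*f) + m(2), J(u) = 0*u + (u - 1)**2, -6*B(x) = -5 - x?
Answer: 55225/6561 ≈ 8.4172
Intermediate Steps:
B(x) = 5/6 + x/6 (B(x) = -(-5 - x)/6 = 5/6 + x/6)
J(u) = (-1 + u)**2 (J(u) = 0 + (-1 + u)**2 = (-1 + u)**2)
W(f) = 2 + f**2 + 8*f (W(f) = (f**2 + 8*f) + 2 = 2 + f**2 + 8*f)
W(J(B(4 - 1*5)))**2 = (2 + ((-1 + (5/6 + (4 - 1*5)/6))**2)**2 + 8*(-1 + (5/6 + (4 - 1*5)/6))**2)**2 = (2 + ((-1 + (5/6 + (4 - 5)/6))**2)**2 + 8*(-1 + (5/6 + (4 - 5)/6))**2)**2 = (2 + ((-1 + (5/6 + (1/6)*(-1)))**2)**2 + 8*(-1 + (5/6 + (1/6)*(-1)))**2)**2 = (2 + ((-1 + (5/6 - 1/6))**2)**2 + 8*(-1 + (5/6 - 1/6))**2)**2 = (2 + ((-1 + 2/3)**2)**2 + 8*(-1 + 2/3)**2)**2 = (2 + ((-1/3)**2)**2 + 8*(-1/3)**2)**2 = (2 + (1/9)**2 + 8*(1/9))**2 = (2 + 1/81 + 8/9)**2 = (235/81)**2 = 55225/6561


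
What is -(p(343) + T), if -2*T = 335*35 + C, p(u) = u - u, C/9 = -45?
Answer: 5660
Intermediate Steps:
C = -405 (C = 9*(-45) = -405)
p(u) = 0
T = -5660 (T = -(335*35 - 405)/2 = -(11725 - 405)/2 = -1/2*11320 = -5660)
-(p(343) + T) = -(0 - 5660) = -1*(-5660) = 5660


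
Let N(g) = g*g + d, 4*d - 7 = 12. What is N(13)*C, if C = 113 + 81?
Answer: 67415/2 ≈ 33708.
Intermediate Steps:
d = 19/4 (d = 7/4 + (¼)*12 = 7/4 + 3 = 19/4 ≈ 4.7500)
C = 194
N(g) = 19/4 + g² (N(g) = g*g + 19/4 = g² + 19/4 = 19/4 + g²)
N(13)*C = (19/4 + 13²)*194 = (19/4 + 169)*194 = (695/4)*194 = 67415/2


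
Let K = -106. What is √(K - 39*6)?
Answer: 2*I*√85 ≈ 18.439*I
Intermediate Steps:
√(K - 39*6) = √(-106 - 39*6) = √(-106 - 234) = √(-340) = 2*I*√85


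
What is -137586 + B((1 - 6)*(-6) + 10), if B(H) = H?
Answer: -137546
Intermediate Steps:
-137586 + B((1 - 6)*(-6) + 10) = -137586 + ((1 - 6)*(-6) + 10) = -137586 + (-5*(-6) + 10) = -137586 + (30 + 10) = -137586 + 40 = -137546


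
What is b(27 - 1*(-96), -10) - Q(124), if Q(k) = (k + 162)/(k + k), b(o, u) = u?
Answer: -1383/124 ≈ -11.153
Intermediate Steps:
Q(k) = (162 + k)/(2*k) (Q(k) = (162 + k)/((2*k)) = (162 + k)*(1/(2*k)) = (162 + k)/(2*k))
b(27 - 1*(-96), -10) - Q(124) = -10 - (162 + 124)/(2*124) = -10 - 286/(2*124) = -10 - 1*143/124 = -10 - 143/124 = -1383/124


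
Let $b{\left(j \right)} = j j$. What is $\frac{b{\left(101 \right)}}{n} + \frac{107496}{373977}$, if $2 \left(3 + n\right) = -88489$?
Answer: $\frac{209219974}{3677232735} \approx 0.056896$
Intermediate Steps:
$b{\left(j \right)} = j^{2}$
$n = - \frac{88495}{2}$ ($n = -3 + \frac{1}{2} \left(-88489\right) = -3 - \frac{88489}{2} = - \frac{88495}{2} \approx -44248.0$)
$\frac{b{\left(101 \right)}}{n} + \frac{107496}{373977} = \frac{101^{2}}{- \frac{88495}{2}} + \frac{107496}{373977} = 10201 \left(- \frac{2}{88495}\right) + 107496 \cdot \frac{1}{373977} = - \frac{20402}{88495} + \frac{11944}{41553} = \frac{209219974}{3677232735}$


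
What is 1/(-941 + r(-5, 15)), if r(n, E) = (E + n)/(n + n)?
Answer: -1/942 ≈ -0.0010616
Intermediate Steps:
r(n, E) = (E + n)/(2*n) (r(n, E) = (E + n)/((2*n)) = (E + n)*(1/(2*n)) = (E + n)/(2*n))
1/(-941 + r(-5, 15)) = 1/(-941 + (½)*(15 - 5)/(-5)) = 1/(-941 + (½)*(-⅕)*10) = 1/(-941 - 1) = 1/(-942) = -1/942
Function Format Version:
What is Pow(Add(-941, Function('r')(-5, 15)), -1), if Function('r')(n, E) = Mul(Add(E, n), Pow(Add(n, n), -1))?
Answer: Rational(-1, 942) ≈ -0.0010616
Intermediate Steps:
Function('r')(n, E) = Mul(Rational(1, 2), Pow(n, -1), Add(E, n)) (Function('r')(n, E) = Mul(Add(E, n), Pow(Mul(2, n), -1)) = Mul(Add(E, n), Mul(Rational(1, 2), Pow(n, -1))) = Mul(Rational(1, 2), Pow(n, -1), Add(E, n)))
Pow(Add(-941, Function('r')(-5, 15)), -1) = Pow(Add(-941, Mul(Rational(1, 2), Pow(-5, -1), Add(15, -5))), -1) = Pow(Add(-941, Mul(Rational(1, 2), Rational(-1, 5), 10)), -1) = Pow(Add(-941, -1), -1) = Pow(-942, -1) = Rational(-1, 942)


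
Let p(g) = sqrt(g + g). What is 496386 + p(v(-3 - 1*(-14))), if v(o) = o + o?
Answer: 496386 + 2*sqrt(11) ≈ 4.9639e+5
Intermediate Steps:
v(o) = 2*o
p(g) = sqrt(2)*sqrt(g) (p(g) = sqrt(2*g) = sqrt(2)*sqrt(g))
496386 + p(v(-3 - 1*(-14))) = 496386 + sqrt(2)*sqrt(2*(-3 - 1*(-14))) = 496386 + sqrt(2)*sqrt(2*(-3 + 14)) = 496386 + sqrt(2)*sqrt(2*11) = 496386 + sqrt(2)*sqrt(22) = 496386 + 2*sqrt(11)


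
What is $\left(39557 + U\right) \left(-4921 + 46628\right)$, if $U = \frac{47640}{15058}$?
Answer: $\frac{12422366263411}{7529} \approx 1.6499 \cdot 10^{9}$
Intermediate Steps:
$U = \frac{23820}{7529}$ ($U = 47640 \cdot \frac{1}{15058} = \frac{23820}{7529} \approx 3.1638$)
$\left(39557 + U\right) \left(-4921 + 46628\right) = \left(39557 + \frac{23820}{7529}\right) \left(-4921 + 46628\right) = \frac{297848473}{7529} \cdot 41707 = \frac{12422366263411}{7529}$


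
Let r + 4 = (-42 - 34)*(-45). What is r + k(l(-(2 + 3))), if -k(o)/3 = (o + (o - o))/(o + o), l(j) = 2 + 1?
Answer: 6829/2 ≈ 3414.5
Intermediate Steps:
l(j) = 3
k(o) = -3/2 (k(o) = -3*(o + (o - o))/(o + o) = -3*(o + 0)/(2*o) = -3*o*1/(2*o) = -3*½ = -3/2)
r = 3416 (r = -4 + (-42 - 34)*(-45) = -4 - 76*(-45) = -4 + 3420 = 3416)
r + k(l(-(2 + 3))) = 3416 - 3/2 = 6829/2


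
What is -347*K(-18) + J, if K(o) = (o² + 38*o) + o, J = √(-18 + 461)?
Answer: 131166 + √443 ≈ 1.3119e+5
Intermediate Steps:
J = √443 ≈ 21.048
K(o) = o² + 39*o
-347*K(-18) + J = -(-6246)*(39 - 18) + √443 = -(-6246)*21 + √443 = -347*(-378) + √443 = 131166 + √443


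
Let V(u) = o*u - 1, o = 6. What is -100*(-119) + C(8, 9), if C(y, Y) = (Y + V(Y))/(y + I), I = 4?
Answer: 71431/6 ≈ 11905.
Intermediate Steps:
V(u) = -1 + 6*u (V(u) = 6*u - 1 = -1 + 6*u)
C(y, Y) = (-1 + 7*Y)/(4 + y) (C(y, Y) = (Y + (-1 + 6*Y))/(y + 4) = (-1 + 7*Y)/(4 + y))
-100*(-119) + C(8, 9) = -100*(-119) + (-1 + 7*9)/(4 + 8) = 11900 + (-1 + 63)/12 = 11900 + (1/12)*62 = 11900 + 31/6 = 71431/6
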